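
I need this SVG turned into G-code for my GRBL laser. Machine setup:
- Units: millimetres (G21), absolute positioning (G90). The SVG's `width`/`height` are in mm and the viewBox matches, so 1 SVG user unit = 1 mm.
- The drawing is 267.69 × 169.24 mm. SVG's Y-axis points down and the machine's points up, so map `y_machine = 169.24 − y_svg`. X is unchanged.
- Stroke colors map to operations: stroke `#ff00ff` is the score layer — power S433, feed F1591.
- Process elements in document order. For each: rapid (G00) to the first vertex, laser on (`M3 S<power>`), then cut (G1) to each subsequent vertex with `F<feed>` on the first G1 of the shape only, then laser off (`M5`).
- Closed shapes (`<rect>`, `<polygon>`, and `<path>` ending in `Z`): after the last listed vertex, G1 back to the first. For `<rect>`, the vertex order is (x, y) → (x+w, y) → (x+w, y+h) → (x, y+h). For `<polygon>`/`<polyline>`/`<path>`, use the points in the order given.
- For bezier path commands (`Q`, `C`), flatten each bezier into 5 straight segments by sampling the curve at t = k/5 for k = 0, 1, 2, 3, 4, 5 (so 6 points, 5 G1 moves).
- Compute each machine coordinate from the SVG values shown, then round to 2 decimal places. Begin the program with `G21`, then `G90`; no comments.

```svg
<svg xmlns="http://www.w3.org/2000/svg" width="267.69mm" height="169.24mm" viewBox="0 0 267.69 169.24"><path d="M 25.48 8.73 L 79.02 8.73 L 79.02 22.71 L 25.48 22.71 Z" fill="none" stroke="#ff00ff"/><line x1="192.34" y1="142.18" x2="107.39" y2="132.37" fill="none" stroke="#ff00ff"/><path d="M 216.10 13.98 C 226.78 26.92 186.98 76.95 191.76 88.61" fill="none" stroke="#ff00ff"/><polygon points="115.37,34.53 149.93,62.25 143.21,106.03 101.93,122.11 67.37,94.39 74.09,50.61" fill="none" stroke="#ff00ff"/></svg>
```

1 u = 1 mm; y_m = 169.24 − y.

[1] `<path>` rectangle, #ff00ff→score S433 F1591: (25.48,160.51) → (79.02,160.51) → (79.02,146.53) → (25.48,146.53) → (25.48,160.51) (closed)

[2] `<line>` line segment, #ff00ff→score S433 F1591: (192.34,27.06) → (107.39,36.87)

[3] `<path>` cubic bezier, #ff00ff→score S433 F1591: (216.10,155.26) → (217.21,143.65) → (210.77,126.76) → (201.34,108.21) → (193.48,91.63) → (191.76,80.63)

[4] `<polygon>` regular polygon, #ff00ff→score S433 F1591: (115.37,134.71) → (149.93,106.99) → (143.21,63.21) → (101.93,47.13) → (67.37,74.85) → (74.09,118.63) → (115.37,134.71) (closed)

G21
G90
G00 X25.48 Y160.51
M3 S433
G1 X79.02 Y160.51 F1591
G1 X79.02 Y146.53
G1 X25.48 Y146.53
G1 X25.48 Y160.51
M5
G00 X192.34 Y27.06
M3 S433
G1 X107.39 Y36.87 F1591
M5
G00 X216.10 Y155.26
M3 S433
G1 X217.21 Y143.65 F1591
G1 X210.77 Y126.76
G1 X201.34 Y108.21
G1 X193.48 Y91.63
G1 X191.76 Y80.63
M5
G00 X115.37 Y134.71
M3 S433
G1 X149.93 Y106.99 F1591
G1 X143.21 Y63.21
G1 X101.93 Y47.13
G1 X67.37 Y74.85
G1 X74.09 Y118.63
G1 X115.37 Y134.71
M5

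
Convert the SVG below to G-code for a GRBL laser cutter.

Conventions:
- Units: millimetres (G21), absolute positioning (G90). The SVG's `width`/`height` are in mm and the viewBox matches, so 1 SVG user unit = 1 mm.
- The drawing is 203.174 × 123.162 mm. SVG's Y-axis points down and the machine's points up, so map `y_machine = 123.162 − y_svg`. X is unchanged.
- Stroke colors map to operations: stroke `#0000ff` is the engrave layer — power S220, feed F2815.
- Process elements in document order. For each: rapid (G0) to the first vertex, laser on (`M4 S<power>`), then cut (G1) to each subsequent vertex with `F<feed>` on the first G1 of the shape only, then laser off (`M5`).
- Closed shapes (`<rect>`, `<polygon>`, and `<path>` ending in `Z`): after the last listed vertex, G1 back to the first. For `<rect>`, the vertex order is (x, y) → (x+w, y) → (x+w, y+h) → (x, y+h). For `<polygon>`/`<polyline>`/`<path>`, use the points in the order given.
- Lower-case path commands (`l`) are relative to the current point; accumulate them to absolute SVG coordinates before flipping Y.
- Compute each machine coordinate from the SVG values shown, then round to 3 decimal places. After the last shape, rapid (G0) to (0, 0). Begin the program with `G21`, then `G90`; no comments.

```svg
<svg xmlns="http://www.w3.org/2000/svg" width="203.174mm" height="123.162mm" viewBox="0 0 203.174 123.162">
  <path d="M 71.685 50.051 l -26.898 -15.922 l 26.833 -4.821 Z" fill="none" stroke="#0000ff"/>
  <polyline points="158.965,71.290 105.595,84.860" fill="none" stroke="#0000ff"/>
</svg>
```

G21
G90
G0 X71.685 Y73.111
M4 S220
G1 X44.787 Y89.033 F2815
G1 X71.620 Y93.854
G1 X71.685 Y73.111
M5
G0 X158.965 Y51.872
M4 S220
G1 X105.595 Y38.302 F2815
M5
G0 X0.000 Y0.000

1 u = 1 mm; y_m = 123.162 − y.

[1] `<path>` closed polygon, #0000ff→engrave S220 F2815: (71.685,73.111) → (44.787,89.033) → (71.620,93.854) → (71.685,73.111) (closed)

[2] `<polyline>` line segment, #0000ff→engrave S220 F2815: (158.965,51.872) → (105.595,38.302)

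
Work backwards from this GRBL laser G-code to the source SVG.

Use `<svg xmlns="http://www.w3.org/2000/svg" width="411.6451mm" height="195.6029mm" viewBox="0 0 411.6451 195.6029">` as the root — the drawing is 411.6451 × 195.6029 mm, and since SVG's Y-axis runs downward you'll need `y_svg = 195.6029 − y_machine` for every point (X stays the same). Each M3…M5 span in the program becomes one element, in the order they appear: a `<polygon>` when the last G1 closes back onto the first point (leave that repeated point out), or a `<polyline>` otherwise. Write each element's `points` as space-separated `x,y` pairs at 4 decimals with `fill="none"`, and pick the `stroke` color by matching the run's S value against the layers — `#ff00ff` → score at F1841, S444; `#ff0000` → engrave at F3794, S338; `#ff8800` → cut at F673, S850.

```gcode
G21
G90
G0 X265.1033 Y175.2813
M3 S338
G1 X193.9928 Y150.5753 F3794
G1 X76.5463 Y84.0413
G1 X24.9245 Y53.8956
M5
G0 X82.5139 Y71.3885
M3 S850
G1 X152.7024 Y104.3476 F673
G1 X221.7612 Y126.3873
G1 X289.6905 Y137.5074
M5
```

y_svg = 195.6029 − y_m.

[1] S338→`#ff0000` (engrave); open run; points: 265.1033,20.3216 193.9928,45.0276 76.5463,111.5616 24.9245,141.7073

[2] S850→`#ff8800` (cut); open run; points: 82.5139,124.2144 152.7024,91.2553 221.7612,69.2156 289.6905,58.0955

<svg xmlns="http://www.w3.org/2000/svg" width="411.6451mm" height="195.6029mm" viewBox="0 0 411.6451 195.6029">
  <polyline points="265.1033,20.3216 193.9928,45.0276 76.5463,111.5616 24.9245,141.7073" fill="none" stroke="#ff0000"/>
  <polyline points="82.5139,124.2144 152.7024,91.2553 221.7612,69.2156 289.6905,58.0955" fill="none" stroke="#ff8800"/>
</svg>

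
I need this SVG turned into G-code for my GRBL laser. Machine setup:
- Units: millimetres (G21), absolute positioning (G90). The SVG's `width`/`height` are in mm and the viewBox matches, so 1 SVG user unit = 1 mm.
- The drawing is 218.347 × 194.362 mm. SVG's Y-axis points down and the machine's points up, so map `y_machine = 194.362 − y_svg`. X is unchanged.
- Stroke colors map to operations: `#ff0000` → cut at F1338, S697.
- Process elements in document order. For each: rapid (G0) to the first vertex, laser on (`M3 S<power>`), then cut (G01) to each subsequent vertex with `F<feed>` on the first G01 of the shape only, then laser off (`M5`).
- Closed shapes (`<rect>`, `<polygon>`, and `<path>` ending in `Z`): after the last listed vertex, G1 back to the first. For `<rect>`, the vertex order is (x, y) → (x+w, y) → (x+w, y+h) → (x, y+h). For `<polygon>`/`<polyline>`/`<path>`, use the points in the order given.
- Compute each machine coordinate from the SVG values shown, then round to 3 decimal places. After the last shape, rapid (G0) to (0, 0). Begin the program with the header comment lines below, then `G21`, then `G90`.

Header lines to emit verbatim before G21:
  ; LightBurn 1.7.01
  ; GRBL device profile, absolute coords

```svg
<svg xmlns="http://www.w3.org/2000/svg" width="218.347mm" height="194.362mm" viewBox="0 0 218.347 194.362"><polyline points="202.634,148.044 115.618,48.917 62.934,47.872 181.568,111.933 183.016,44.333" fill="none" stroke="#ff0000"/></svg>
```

; LightBurn 1.7.01
; GRBL device profile, absolute coords
G21
G90
G0 X202.634 Y46.318
M3 S697
G01 X115.618 Y145.445 F1338
G01 X62.934 Y146.490
G01 X181.568 Y82.429
G01 X183.016 Y150.029
M5
G0 X0.000 Y0.000

Since the viewBox matches the mm dimensions, user units are millimetres directly. The only transform is the Y-flip y_m = 194.362 − y_svg.

Shape 1 is a open polyline drawn with `<polyline>`. Its stroke #ff0000 means cut at S697, F1338. After flipping Y the toolpath is (202.634,46.318) → (115.618,145.445) → (62.934,146.490) → (181.568,82.429) → (183.016,150.029).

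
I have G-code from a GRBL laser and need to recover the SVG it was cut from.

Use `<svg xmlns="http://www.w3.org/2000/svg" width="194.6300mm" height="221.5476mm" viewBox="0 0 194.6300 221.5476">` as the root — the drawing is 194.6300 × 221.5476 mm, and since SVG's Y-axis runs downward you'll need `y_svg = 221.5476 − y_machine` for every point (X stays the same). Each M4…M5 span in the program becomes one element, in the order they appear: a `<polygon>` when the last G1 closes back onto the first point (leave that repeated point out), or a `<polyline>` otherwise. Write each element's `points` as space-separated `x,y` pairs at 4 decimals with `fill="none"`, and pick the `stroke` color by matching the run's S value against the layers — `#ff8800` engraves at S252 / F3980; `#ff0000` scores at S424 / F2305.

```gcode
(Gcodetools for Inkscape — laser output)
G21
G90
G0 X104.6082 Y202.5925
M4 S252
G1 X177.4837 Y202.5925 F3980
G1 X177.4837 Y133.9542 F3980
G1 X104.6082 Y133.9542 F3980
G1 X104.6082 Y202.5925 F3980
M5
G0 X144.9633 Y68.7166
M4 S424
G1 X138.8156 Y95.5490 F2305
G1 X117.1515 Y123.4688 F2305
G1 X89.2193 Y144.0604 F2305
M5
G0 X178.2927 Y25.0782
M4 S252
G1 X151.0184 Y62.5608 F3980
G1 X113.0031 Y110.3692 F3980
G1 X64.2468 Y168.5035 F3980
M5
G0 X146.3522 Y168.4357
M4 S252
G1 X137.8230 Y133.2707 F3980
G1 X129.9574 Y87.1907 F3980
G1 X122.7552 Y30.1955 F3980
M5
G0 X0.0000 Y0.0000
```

Machine Y-up, SVG Y-down with viewBox height 221.5476, so y_svg = 221.5476 − y_machine; X carries over.

Run 1: power S252 maps to stroke `#ff8800` (engrave). The run returns to its start, so emit a `<polygon>` with points (Y-flipped): 104.6082,18.9551 177.4837,18.9551 177.4837,87.5934 104.6082,87.5934.

Run 2: power S424 maps to stroke `#ff0000` (score). The run is open, so emit a `<polyline>` with points (Y-flipped): 144.9633,152.8310 138.8156,125.9986 117.1515,98.0788 89.2193,77.4872.

Run 3: the run's S252 means `#ff8800` (engrave). The run is open, so emit a `<polyline>` with points (Y-flipped): 178.2927,196.4694 151.0184,158.9868 113.0031,111.1784 64.2468,53.0441.

Run 4: S252 ⇒ engrave layer `#ff8800`. The run is open, so emit a `<polyline>` with points (Y-flipped): 146.3522,53.1119 137.8230,88.2769 129.9574,134.3569 122.7552,191.3521.

<svg xmlns="http://www.w3.org/2000/svg" width="194.6300mm" height="221.5476mm" viewBox="0 0 194.6300 221.5476">
  <polygon points="104.6082,18.9551 177.4837,18.9551 177.4837,87.5934 104.6082,87.5934" fill="none" stroke="#ff8800"/>
  <polyline points="144.9633,152.8310 138.8156,125.9986 117.1515,98.0788 89.2193,77.4872" fill="none" stroke="#ff0000"/>
  <polyline points="178.2927,196.4694 151.0184,158.9868 113.0031,111.1784 64.2468,53.0441" fill="none" stroke="#ff8800"/>
  <polyline points="146.3522,53.1119 137.8230,88.2769 129.9574,134.3569 122.7552,191.3521" fill="none" stroke="#ff8800"/>
</svg>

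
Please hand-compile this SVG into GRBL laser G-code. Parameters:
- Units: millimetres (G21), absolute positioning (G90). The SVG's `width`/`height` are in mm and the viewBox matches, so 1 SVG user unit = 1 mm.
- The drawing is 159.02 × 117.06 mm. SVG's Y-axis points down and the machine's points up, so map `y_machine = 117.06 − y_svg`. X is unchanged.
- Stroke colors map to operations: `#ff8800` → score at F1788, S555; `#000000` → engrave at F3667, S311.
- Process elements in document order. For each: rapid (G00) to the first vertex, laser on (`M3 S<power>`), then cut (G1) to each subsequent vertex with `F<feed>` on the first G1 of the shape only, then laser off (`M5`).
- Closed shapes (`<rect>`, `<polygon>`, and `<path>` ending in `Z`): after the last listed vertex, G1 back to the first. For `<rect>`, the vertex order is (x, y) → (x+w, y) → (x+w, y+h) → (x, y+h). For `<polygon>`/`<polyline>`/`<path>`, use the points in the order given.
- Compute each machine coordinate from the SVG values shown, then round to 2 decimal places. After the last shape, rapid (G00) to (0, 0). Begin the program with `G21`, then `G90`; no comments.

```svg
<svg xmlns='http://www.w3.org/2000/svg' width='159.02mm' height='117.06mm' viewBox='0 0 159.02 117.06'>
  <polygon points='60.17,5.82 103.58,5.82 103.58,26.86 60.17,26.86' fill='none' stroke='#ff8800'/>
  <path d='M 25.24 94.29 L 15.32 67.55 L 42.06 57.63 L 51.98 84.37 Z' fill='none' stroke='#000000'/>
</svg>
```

G21
G90
G00 X60.17 Y111.24
M3 S555
G1 X103.58 Y111.24 F1788
G1 X103.58 Y90.20
G1 X60.17 Y90.20
G1 X60.17 Y111.24
M5
G00 X25.24 Y22.77
M3 S311
G1 X15.32 Y49.51 F3667
G1 X42.06 Y59.43
G1 X51.98 Y32.69
G1 X25.24 Y22.77
M5
G00 X0.00 Y0.00

1 u = 1 mm; y_m = 117.06 − y.

[1] `<polygon>` rectangle, #ff8800→score S555 F1788: (60.17,111.24) → (103.58,111.24) → (103.58,90.20) → (60.17,90.20) → (60.17,111.24) (closed)

[2] `<path>` regular polygon, #000000→engrave S311 F3667: (25.24,22.77) → (15.32,49.51) → (42.06,59.43) → (51.98,32.69) → (25.24,22.77) (closed)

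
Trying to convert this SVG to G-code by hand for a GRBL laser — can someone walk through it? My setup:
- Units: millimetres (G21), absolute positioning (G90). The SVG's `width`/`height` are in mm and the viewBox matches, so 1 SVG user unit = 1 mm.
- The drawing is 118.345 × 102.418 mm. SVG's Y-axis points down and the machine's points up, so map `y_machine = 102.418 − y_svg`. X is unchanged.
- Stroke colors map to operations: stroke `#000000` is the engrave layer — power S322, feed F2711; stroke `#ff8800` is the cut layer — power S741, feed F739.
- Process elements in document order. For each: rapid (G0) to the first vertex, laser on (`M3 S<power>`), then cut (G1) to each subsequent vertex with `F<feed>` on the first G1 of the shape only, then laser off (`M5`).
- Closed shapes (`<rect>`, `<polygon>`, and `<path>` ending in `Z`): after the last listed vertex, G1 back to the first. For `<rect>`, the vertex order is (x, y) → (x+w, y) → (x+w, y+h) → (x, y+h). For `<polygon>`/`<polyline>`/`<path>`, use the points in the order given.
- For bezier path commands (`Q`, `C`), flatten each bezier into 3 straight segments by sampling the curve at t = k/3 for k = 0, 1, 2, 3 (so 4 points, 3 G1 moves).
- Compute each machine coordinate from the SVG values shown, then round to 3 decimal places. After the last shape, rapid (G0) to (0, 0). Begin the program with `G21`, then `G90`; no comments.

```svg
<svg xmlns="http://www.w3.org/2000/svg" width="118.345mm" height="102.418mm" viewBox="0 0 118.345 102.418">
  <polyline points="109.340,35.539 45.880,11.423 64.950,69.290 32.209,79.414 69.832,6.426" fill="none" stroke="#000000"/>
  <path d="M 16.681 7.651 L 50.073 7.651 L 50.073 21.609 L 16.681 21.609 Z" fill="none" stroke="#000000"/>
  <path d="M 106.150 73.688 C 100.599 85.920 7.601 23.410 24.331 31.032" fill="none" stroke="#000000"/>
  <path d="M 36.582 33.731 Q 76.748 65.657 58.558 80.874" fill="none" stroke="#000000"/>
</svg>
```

G21
G90
G0 X109.340 Y66.879
M3 S322
G1 X45.880 Y90.995 F2711
G1 X64.950 Y33.128
G1 X32.209 Y23.004
G1 X69.832 Y95.992
M5
G0 X16.681 Y94.767
M3 S322
G1 X50.073 Y94.767 F2711
G1 X50.073 Y80.809
G1 X16.681 Y80.809
G1 X16.681 Y94.767
M5
G0 X106.150 Y28.730
M3 S322
G1 X78.753 Y36.046 F2711
G1 X36.874 Y60.996
G1 X24.331 Y71.386
M5
G0 X36.582 Y68.687
M3 S322
G1 X56.875 Y49.260 F2711
G1 X64.201 Y33.545
G1 X58.558 Y21.544
M5
G0 X0.000 Y0.000

Since the viewBox matches the mm dimensions, user units are millimetres directly. The only transform is the Y-flip y_m = 102.418 − y_svg.

Shape 1 is a open polyline drawn with `<polyline>`. Its stroke #000000 means engrave at S322, F2711. After flipping Y the toolpath is (109.340,66.879) → (45.880,90.995) → (64.950,33.128) → (32.209,23.004) → (69.832,95.992).

Shape 2 is a rectangle drawn with `<path>`. Its stroke #000000 means engrave at S322, F2711. After flipping Y the toolpath is (16.681,94.767) → (50.073,94.767) → (50.073,80.809) → (16.681,80.809) → (16.681,94.767), returning to the start.

Shape 3 is a cubic bezier drawn with `<path>`. Its stroke #000000 means engrave at S322, F2711. After flipping Y the toolpath is (106.150,28.730) → (78.753,36.046) → (36.874,60.996) → (24.331,71.386).

Shape 4 is a quadratic bezier drawn with `<path>`. Its stroke #000000 means engrave at S322, F2711. After flipping Y the toolpath is (36.582,68.687) → (56.875,49.260) → (64.201,33.545) → (58.558,21.544).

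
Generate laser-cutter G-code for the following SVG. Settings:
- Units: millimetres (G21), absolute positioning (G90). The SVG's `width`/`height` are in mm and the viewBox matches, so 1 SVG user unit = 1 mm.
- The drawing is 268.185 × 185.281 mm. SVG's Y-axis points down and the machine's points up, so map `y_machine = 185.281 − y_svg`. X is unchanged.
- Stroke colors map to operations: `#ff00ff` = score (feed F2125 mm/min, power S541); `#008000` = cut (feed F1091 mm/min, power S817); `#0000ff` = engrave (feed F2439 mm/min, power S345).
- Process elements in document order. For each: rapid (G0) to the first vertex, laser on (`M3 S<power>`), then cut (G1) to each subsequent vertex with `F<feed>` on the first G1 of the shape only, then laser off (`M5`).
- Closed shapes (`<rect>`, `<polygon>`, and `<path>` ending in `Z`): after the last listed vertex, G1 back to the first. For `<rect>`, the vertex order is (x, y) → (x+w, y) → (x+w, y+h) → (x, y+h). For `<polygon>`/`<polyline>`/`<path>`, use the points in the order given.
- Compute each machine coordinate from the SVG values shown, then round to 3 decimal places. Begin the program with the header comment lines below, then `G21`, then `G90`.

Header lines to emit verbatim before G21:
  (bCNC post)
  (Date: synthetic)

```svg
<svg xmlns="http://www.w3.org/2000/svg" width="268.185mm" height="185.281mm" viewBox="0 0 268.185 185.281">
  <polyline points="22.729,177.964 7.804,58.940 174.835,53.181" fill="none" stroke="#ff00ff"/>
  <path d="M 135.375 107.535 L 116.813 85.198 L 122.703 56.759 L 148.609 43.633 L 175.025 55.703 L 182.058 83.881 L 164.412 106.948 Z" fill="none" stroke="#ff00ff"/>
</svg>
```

(bCNC post)
(Date: synthetic)
G21
G90
G0 X22.729 Y7.317
M3 S541
G1 X7.804 Y126.341 F2125
G1 X174.835 Y132.100
M5
G0 X135.375 Y77.746
M3 S541
G1 X116.813 Y100.083 F2125
G1 X122.703 Y128.522
G1 X148.609 Y141.648
G1 X175.025 Y129.578
G1 X182.058 Y101.400
G1 X164.412 Y78.333
G1 X135.375 Y77.746
M5

Since the viewBox matches the mm dimensions, user units are millimetres directly. The only transform is the Y-flip y_m = 185.281 − y_svg.

Shape 1 is a open polyline drawn with `<polyline>`. Its stroke #ff00ff means score at S541, F2125. After flipping Y the toolpath is (22.729,7.317) → (7.804,126.341) → (174.835,132.100).

Shape 2 is a regular polygon drawn with `<path>`. Its stroke #ff00ff means score at S541, F2125. After flipping Y the toolpath is (135.375,77.746) → (116.813,100.083) → (122.703,128.522) → (148.609,141.648) → (175.025,129.578) → (182.058,101.400) → (164.412,78.333) → (135.375,77.746), returning to the start.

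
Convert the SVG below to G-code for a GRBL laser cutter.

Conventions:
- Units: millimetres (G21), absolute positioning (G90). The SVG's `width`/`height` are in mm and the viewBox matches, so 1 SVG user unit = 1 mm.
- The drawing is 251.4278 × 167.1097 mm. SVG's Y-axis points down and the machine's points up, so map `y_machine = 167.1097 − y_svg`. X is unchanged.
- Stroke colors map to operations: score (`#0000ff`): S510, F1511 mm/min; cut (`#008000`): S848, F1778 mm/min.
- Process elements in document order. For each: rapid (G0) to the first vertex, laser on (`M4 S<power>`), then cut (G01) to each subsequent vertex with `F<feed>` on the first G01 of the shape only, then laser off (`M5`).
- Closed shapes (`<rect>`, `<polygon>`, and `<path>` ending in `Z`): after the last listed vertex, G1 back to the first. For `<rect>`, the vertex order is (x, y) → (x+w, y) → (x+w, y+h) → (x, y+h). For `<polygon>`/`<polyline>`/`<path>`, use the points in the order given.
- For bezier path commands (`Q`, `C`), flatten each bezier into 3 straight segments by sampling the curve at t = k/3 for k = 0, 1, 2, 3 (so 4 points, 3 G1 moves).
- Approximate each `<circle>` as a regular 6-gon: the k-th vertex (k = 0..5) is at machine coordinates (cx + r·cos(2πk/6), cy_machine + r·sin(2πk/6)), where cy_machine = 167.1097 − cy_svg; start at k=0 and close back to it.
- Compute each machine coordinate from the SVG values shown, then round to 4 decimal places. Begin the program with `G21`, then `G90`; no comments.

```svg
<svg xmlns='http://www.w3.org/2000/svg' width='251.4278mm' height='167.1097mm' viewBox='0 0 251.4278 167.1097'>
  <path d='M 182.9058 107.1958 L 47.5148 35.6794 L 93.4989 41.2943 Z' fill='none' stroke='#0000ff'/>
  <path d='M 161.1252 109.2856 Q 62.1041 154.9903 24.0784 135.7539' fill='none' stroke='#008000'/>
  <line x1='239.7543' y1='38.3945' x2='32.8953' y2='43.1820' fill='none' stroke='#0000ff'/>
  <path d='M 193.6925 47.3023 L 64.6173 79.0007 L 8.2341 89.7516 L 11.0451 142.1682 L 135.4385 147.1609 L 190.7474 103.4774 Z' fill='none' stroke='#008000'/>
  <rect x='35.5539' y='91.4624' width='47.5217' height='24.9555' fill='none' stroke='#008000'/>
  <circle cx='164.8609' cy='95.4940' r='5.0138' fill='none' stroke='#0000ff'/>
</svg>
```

G21
G90
G0 X182.9058 Y59.9139
M4 S510
G01 X47.5148 Y131.4303 F1511
G01 X93.4989 Y125.8154
G01 X182.9058 Y59.9139
M5
G0 X161.1252 Y57.8241
M4 S848
G01 X101.8884 Y34.5700 F1778
G01 X56.2061 Y25.7472
G01 X24.0784 Y31.3558
M5
G0 X239.7543 Y128.7152
M4 S510
G01 X32.8953 Y123.9277 F1511
M5
G0 X193.6925 Y119.8074
M4 S848
G01 X64.6173 Y88.1090 F1778
G01 X8.2341 Y77.3581
G01 X11.0451 Y24.9415
G01 X135.4385 Y19.9488
G01 X190.7474 Y63.6323
G01 X193.6925 Y119.8074
M5
G0 X35.5539 Y75.6473
M4 S848
G01 X83.0756 Y75.6473 F1778
G01 X83.0756 Y50.6918
G01 X35.5539 Y50.6918
G01 X35.5539 Y75.6473
M5
G0 X169.8747 Y71.6157
M4 S510
G01 X167.3678 Y75.9578 F1511
G01 X162.3540 Y75.9578
G01 X159.8471 Y71.6157
G01 X162.3540 Y67.2736
G01 X167.3678 Y67.2736
G01 X169.8747 Y71.6157
M5

1 u = 1 mm; y_m = 167.1097 − y.

[1] `<path>` closed polygon, #0000ff→score S510 F1511: (182.9058,59.9139) → (47.5148,131.4303) → (93.4989,125.8154) → (182.9058,59.9139) (closed)

[2] `<path>` quadratic bezier, #008000→cut S848 F1778: (161.1252,57.8241) → (101.8884,34.5700) → (56.2061,25.7472) → (24.0784,31.3558)

[3] `<line>` line segment, #0000ff→score S510 F1511: (239.7543,128.7152) → (32.8953,123.9277)

[4] `<path>` closed polygon, #008000→cut S848 F1778: (193.6925,119.8074) → (64.6173,88.1090) → (8.2341,77.3581) → (11.0451,24.9415) → (135.4385,19.9488) → (190.7474,63.6323) → (193.6925,119.8074) (closed)

[5] `<rect>` rectangle, #008000→cut S848 F1778: (35.5539,75.6473) → (83.0756,75.6473) → (83.0756,50.6918) → (35.5539,50.6918) → (35.5539,75.6473) (closed)

[6] `<circle>` circle, #0000ff→score S510 F1511: (169.8747,71.6157) → (167.3678,75.9578) → (162.3540,75.9578) → (159.8471,71.6157) → (162.3540,67.2736) → (167.3678,67.2736) → (169.8747,71.6157) (closed)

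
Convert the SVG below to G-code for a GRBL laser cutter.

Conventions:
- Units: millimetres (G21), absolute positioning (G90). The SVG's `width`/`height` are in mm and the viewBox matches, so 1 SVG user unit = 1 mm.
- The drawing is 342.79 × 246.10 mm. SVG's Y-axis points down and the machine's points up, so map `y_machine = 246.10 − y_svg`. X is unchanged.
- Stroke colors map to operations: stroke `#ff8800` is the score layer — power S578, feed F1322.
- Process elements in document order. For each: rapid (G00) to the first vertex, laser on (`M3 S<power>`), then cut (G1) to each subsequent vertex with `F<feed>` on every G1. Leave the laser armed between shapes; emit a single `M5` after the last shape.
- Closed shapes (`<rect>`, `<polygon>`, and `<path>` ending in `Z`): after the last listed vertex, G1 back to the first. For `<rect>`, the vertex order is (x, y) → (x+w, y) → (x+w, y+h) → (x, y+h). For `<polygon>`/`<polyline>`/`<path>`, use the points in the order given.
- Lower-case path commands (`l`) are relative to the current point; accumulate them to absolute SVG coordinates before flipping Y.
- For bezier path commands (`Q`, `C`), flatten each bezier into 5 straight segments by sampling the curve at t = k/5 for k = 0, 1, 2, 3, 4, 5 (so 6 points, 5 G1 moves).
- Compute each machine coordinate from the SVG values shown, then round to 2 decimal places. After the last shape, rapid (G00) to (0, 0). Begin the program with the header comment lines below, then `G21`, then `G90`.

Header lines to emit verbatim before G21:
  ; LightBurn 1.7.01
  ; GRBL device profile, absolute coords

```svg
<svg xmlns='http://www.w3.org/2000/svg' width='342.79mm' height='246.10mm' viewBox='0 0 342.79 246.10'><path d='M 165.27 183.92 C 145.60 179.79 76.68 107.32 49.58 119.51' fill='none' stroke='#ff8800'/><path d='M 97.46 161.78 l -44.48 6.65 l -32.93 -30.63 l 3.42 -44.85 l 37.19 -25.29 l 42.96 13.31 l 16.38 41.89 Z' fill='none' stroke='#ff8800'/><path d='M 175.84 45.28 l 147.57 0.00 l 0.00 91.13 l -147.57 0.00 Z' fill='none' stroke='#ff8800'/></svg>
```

; LightBurn 1.7.01
; GRBL device profile, absolute coords
G21
G90
G00 X165.27 Y62.18
M3 S578
G1 X148.29 Y71.63 F1322
G1 X123.85 Y90.15 F1322
G1 X96.35 Y110.37 F1322
G1 X70.13 Y124.97 F1322
G1 X49.58 Y126.59 F1322
G00 X97.46 Y84.32
M3 S578
G1 X52.98 Y77.67 F1322
G1 X20.05 Y108.30 F1322
G1 X23.47 Y153.15 F1322
G1 X60.66 Y178.44 F1322
G1 X103.62 Y165.13 F1322
G1 X120.00 Y123.24 F1322
G1 X97.46 Y84.32 F1322
G00 X175.84 Y200.82
M3 S578
G1 X323.41 Y200.82 F1322
G1 X323.41 Y109.69 F1322
G1 X175.84 Y109.69 F1322
G1 X175.84 Y200.82 F1322
M5
G00 X0.00 Y0.00

Since the viewBox matches the mm dimensions, user units are millimetres directly. The only transform is the Y-flip y_m = 246.10 − y_svg.

Shape 1 is a cubic bezier drawn with `<path>`. Its stroke #ff8800 means score at S578, F1322. After flipping Y the toolpath is (165.27,62.18) → (148.29,71.63) → (123.85,90.15) → (96.35,110.37) → (70.13,124.97) → (49.58,126.59).

Shape 2 is a regular polygon drawn with `<path>`. Its stroke #ff8800 means score at S578, F1322. After flipping Y the toolpath is (97.46,84.32) → (52.98,77.67) → (20.05,108.30) → (23.47,153.15) → (60.66,178.44) → (103.62,165.13) → (120.00,123.24) → (97.46,84.32), returning to the start.

Shape 3 is a rectangle drawn with `<path>`. Its stroke #ff8800 means score at S578, F1322. After flipping Y the toolpath is (175.84,200.82) → (323.41,200.82) → (323.41,109.69) → (175.84,109.69) → (175.84,200.82), returning to the start.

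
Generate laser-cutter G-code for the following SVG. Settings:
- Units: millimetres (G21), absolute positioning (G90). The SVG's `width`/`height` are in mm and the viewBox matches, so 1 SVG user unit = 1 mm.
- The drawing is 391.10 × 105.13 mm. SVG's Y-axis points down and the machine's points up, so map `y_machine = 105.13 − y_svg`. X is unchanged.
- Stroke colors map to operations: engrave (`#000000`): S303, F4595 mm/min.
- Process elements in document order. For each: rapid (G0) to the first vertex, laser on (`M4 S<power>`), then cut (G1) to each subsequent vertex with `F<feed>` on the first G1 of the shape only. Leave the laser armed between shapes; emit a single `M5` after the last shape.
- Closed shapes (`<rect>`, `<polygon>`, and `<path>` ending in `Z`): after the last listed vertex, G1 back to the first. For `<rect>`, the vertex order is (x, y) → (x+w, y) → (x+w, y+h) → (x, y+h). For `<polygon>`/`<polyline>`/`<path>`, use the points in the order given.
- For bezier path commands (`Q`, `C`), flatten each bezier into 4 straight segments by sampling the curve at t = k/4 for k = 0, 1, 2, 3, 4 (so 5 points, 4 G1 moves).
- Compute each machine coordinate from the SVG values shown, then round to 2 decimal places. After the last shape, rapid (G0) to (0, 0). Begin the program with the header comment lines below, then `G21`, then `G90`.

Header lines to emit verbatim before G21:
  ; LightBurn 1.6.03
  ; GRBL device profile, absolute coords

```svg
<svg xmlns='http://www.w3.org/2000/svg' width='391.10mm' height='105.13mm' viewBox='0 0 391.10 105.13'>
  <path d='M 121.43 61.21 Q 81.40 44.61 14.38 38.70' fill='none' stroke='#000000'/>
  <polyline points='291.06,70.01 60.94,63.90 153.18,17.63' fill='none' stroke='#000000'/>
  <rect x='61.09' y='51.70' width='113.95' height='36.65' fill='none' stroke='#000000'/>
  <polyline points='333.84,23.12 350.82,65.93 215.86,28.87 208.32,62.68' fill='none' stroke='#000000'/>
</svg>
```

Since the viewBox matches the mm dimensions, user units are millimetres directly. The only transform is the Y-flip y_m = 105.13 − y_svg.

Shape 1 is a quadratic bezier drawn with `<path>`. Its stroke #000000 means engrave at S303, F4595. After flipping Y the toolpath is (121.43,43.92) → (99.73,51.55) → (74.65,57.85) → (46.20,62.81) → (14.38,66.43).

Shape 2 is a open polyline drawn with `<polyline>`. Its stroke #000000 means engrave at S303, F4595. After flipping Y the toolpath is (291.06,35.12) → (60.94,41.23) → (153.18,87.50).

Shape 3 is a rectangle drawn with `<rect>`. Its stroke #000000 means engrave at S303, F4595. After flipping Y the toolpath is (61.09,53.43) → (175.04,53.43) → (175.04,16.78) → (61.09,16.78) → (61.09,53.43), returning to the start.

Shape 4 is a open polyline drawn with `<polyline>`. Its stroke #000000 means engrave at S303, F4595. After flipping Y the toolpath is (333.84,82.01) → (350.82,39.20) → (215.86,76.26) → (208.32,42.45).

; LightBurn 1.6.03
; GRBL device profile, absolute coords
G21
G90
G0 X121.43 Y43.92
M4 S303
G1 X99.73 Y51.55 F4595
G1 X74.65 Y57.85
G1 X46.20 Y62.81
G1 X14.38 Y66.43
G0 X291.06 Y35.12
M4 S303
G1 X60.94 Y41.23 F4595
G1 X153.18 Y87.50
G0 X61.09 Y53.43
M4 S303
G1 X175.04 Y53.43 F4595
G1 X175.04 Y16.78
G1 X61.09 Y16.78
G1 X61.09 Y53.43
G0 X333.84 Y82.01
M4 S303
G1 X350.82 Y39.20 F4595
G1 X215.86 Y76.26
G1 X208.32 Y42.45
M5
G0 X0.00 Y0.00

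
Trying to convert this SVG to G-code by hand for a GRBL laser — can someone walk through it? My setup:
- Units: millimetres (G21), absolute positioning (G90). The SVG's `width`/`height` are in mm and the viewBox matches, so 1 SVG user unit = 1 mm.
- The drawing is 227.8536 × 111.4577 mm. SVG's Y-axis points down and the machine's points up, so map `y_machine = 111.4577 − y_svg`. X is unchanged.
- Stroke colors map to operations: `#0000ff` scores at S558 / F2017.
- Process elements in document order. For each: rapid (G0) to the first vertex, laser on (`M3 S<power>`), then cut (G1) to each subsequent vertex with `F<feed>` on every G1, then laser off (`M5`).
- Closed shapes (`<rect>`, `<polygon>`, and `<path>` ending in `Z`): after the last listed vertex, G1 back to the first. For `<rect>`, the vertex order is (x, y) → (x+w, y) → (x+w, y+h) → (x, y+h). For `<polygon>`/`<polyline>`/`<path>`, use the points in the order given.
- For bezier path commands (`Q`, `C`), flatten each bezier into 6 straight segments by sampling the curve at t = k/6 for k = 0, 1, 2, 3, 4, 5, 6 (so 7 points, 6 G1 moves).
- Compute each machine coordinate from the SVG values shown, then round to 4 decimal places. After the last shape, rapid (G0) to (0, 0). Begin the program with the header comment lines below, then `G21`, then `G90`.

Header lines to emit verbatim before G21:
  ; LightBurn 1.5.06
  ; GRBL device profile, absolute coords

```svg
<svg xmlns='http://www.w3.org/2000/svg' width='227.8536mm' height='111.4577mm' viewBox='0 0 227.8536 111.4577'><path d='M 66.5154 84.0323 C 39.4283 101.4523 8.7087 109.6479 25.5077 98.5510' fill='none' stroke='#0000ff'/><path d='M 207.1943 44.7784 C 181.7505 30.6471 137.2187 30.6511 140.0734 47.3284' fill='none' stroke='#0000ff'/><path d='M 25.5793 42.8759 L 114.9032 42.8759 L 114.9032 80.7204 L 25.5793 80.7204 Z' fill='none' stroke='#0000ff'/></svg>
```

; LightBurn 1.5.06
; GRBL device profile, absolute coords
G21
G90
G0 X66.5154 Y27.4254
M3 S558
G1 X52.9060 Y19.5307 F2017
G1 X40.1120 Y13.4531 F2017
G1 X29.5543 Y9.4722 F2017
G1 X22.6537 Y7.8677 F2017
G1 X20.8313 Y8.9193 F2017
G1 X25.5077 Y12.9067 F2017
M5
G0 X207.1943 Y66.6793
M3 S558
G1 X193.1895 Y72.5553 F2017
G1 X177.8499 Y76.0048 F2017
G1 X163.0219 Y76.9575 F2017
G1 X150.5522 Y75.3428 F2017
G1 X142.2872 Y71.0903 F2017
G1 X140.0734 Y64.1293 F2017
M5
G0 X25.5793 Y68.5818
M3 S558
G1 X114.9032 Y68.5818 F2017
G1 X114.9032 Y30.7373 F2017
G1 X25.5793 Y30.7373 F2017
G1 X25.5793 Y68.5818 F2017
M5
G0 X0.0000 Y0.0000

1 u = 1 mm; y_m = 111.4577 − y.

[1] `<path>` cubic bezier, #0000ff→score S558 F2017: (66.5154,27.4254) → (52.9060,19.5307) → (40.1120,13.4531) → (29.5543,9.4722) → (22.6537,7.8677) → (20.8313,8.9193) → (25.5077,12.9067)

[2] `<path>` cubic bezier, #0000ff→score S558 F2017: (207.1943,66.6793) → (193.1895,72.5553) → (177.8499,76.0048) → (163.0219,76.9575) → (150.5522,75.3428) → (142.2872,71.0903) → (140.0734,64.1293)

[3] `<path>` rectangle, #0000ff→score S558 F2017: (25.5793,68.5818) → (114.9032,68.5818) → (114.9032,30.7373) → (25.5793,30.7373) → (25.5793,68.5818) (closed)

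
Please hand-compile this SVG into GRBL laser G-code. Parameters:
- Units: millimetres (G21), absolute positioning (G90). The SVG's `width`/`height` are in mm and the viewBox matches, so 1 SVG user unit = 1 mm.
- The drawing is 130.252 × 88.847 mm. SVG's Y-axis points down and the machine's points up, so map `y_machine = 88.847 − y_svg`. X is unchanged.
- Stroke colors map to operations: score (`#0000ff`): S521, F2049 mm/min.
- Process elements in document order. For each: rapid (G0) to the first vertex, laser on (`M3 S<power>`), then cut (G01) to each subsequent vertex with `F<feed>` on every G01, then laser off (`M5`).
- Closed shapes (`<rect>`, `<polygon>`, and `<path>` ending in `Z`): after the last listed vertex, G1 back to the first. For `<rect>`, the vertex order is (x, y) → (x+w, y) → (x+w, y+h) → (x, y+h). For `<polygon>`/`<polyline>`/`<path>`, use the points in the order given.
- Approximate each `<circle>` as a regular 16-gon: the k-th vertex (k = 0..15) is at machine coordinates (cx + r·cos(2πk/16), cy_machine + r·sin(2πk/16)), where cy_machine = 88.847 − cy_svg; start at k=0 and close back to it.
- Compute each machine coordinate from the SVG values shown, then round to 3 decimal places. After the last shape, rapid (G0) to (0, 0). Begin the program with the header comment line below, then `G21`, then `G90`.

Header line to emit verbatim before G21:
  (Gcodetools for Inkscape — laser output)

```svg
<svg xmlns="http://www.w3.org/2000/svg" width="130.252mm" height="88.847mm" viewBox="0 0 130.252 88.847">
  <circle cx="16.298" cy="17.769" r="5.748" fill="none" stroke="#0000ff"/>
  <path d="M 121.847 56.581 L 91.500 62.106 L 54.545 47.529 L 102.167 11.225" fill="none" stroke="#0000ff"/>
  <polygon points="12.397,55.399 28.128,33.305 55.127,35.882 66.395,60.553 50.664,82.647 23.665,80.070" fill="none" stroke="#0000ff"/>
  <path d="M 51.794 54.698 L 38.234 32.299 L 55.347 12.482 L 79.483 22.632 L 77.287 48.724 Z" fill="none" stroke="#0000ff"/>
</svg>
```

Since the viewBox matches the mm dimensions, user units are millimetres directly. The only transform is the Y-flip y_m = 88.847 − y_svg.

Shape 1 is a circle drawn with `<circle>`. Its stroke #0000ff means score at S521, F2049. After flipping Y the toolpath is (22.046,71.078) → (21.608,73.278) → (20.362,75.142) → (18.498,76.388) → (16.298,76.826) → (14.098,76.388) → (12.234,75.142) → (10.988,73.278) → (10.550,71.078) → (10.988,68.878) → (12.234,67.014) → (14.098,65.768) → (16.298,65.330) → (18.498,65.768) → (20.362,67.014) → (21.608,68.878) → (22.046,71.078), returning to the start.

Shape 2 is a open polyline drawn with `<path>`. Its stroke #0000ff means score at S521, F2049. After flipping Y the toolpath is (121.847,32.266) → (91.500,26.741) → (54.545,41.318) → (102.167,77.622).

Shape 3 is a regular polygon drawn with `<polygon>`. Its stroke #0000ff means score at S521, F2049. After flipping Y the toolpath is (12.397,33.448) → (28.128,55.542) → (55.127,52.965) → (66.395,28.294) → (50.664,6.200) → (23.665,8.777) → (12.397,33.448), returning to the start.

Shape 4 is a regular polygon drawn with `<path>`. Its stroke #0000ff means score at S521, F2049. After flipping Y the toolpath is (51.794,34.149) → (38.234,56.548) → (55.347,76.365) → (79.483,66.215) → (77.287,40.123) → (51.794,34.149), returning to the start.

(Gcodetools for Inkscape — laser output)
G21
G90
G0 X22.046 Y71.078
M3 S521
G01 X21.608 Y73.278 F2049
G01 X20.362 Y75.142 F2049
G01 X18.498 Y76.388 F2049
G01 X16.298 Y76.826 F2049
G01 X14.098 Y76.388 F2049
G01 X12.234 Y75.142 F2049
G01 X10.988 Y73.278 F2049
G01 X10.550 Y71.078 F2049
G01 X10.988 Y68.878 F2049
G01 X12.234 Y67.014 F2049
G01 X14.098 Y65.768 F2049
G01 X16.298 Y65.330 F2049
G01 X18.498 Y65.768 F2049
G01 X20.362 Y67.014 F2049
G01 X21.608 Y68.878 F2049
G01 X22.046 Y71.078 F2049
M5
G0 X121.847 Y32.266
M3 S521
G01 X91.500 Y26.741 F2049
G01 X54.545 Y41.318 F2049
G01 X102.167 Y77.622 F2049
M5
G0 X12.397 Y33.448
M3 S521
G01 X28.128 Y55.542 F2049
G01 X55.127 Y52.965 F2049
G01 X66.395 Y28.294 F2049
G01 X50.664 Y6.200 F2049
G01 X23.665 Y8.777 F2049
G01 X12.397 Y33.448 F2049
M5
G0 X51.794 Y34.149
M3 S521
G01 X38.234 Y56.548 F2049
G01 X55.347 Y76.365 F2049
G01 X79.483 Y66.215 F2049
G01 X77.287 Y40.123 F2049
G01 X51.794 Y34.149 F2049
M5
G0 X0.000 Y0.000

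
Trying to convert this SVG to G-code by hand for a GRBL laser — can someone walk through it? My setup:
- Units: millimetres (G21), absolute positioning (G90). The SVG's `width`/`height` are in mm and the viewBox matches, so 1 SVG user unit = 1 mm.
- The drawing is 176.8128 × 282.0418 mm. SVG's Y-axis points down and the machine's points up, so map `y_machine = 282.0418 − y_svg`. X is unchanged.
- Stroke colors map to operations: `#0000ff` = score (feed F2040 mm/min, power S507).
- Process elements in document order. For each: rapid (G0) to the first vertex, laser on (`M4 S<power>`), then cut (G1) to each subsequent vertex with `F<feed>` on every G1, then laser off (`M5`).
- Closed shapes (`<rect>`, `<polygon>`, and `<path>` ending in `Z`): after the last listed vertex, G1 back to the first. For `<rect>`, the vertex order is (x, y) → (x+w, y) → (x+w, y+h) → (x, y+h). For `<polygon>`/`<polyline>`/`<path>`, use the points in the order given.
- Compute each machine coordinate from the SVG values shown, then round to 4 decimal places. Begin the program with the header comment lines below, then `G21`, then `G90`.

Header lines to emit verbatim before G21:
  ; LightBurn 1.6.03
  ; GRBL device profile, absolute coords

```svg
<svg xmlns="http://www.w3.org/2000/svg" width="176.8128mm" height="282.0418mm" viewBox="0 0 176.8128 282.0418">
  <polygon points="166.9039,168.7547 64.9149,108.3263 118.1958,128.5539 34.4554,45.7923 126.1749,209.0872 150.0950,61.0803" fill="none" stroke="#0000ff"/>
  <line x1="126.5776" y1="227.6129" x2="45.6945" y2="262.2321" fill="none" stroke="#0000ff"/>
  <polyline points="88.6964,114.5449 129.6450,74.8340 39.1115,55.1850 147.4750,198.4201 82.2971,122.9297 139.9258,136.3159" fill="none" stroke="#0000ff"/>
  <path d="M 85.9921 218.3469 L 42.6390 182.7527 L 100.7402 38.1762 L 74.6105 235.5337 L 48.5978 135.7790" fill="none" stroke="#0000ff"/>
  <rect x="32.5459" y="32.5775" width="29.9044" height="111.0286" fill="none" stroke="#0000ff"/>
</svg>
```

Since the viewBox matches the mm dimensions, user units are millimetres directly. The only transform is the Y-flip y_m = 282.0418 − y_svg.

Shape 1 is a closed polygon drawn with `<polygon>`. Its stroke #0000ff means score at S507, F2040. After flipping Y the toolpath is (166.9039,113.2871) → (64.9149,173.7155) → (118.1958,153.4879) → (34.4554,236.2495) → (126.1749,72.9546) → (150.0950,220.9615) → (166.9039,113.2871), returning to the start.

Shape 2 is a line segment drawn with `<line>`. Its stroke #0000ff means score at S507, F2040. After flipping Y the toolpath is (126.5776,54.4289) → (45.6945,19.8097).

Shape 3 is a open polyline drawn with `<polyline>`. Its stroke #0000ff means score at S507, F2040. After flipping Y the toolpath is (88.6964,167.4969) → (129.6450,207.2078) → (39.1115,226.8568) → (147.4750,83.6217) → (82.2971,159.1121) → (139.9258,145.7259).

Shape 4 is a open polyline drawn with `<path>`. Its stroke #0000ff means score at S507, F2040. After flipping Y the toolpath is (85.9921,63.6949) → (42.6390,99.2891) → (100.7402,243.8656) → (74.6105,46.5081) → (48.5978,146.2628).

Shape 5 is a rectangle drawn with `<rect>`. Its stroke #0000ff means score at S507, F2040. After flipping Y the toolpath is (32.5459,249.4643) → (62.4503,249.4643) → (62.4503,138.4357) → (32.5459,138.4357) → (32.5459,249.4643), returning to the start.

; LightBurn 1.6.03
; GRBL device profile, absolute coords
G21
G90
G0 X166.9039 Y113.2871
M4 S507
G1 X64.9149 Y173.7155 F2040
G1 X118.1958 Y153.4879 F2040
G1 X34.4554 Y236.2495 F2040
G1 X126.1749 Y72.9546 F2040
G1 X150.0950 Y220.9615 F2040
G1 X166.9039 Y113.2871 F2040
M5
G0 X126.5776 Y54.4289
M4 S507
G1 X45.6945 Y19.8097 F2040
M5
G0 X88.6964 Y167.4969
M4 S507
G1 X129.6450 Y207.2078 F2040
G1 X39.1115 Y226.8568 F2040
G1 X147.4750 Y83.6217 F2040
G1 X82.2971 Y159.1121 F2040
G1 X139.9258 Y145.7259 F2040
M5
G0 X85.9921 Y63.6949
M4 S507
G1 X42.6390 Y99.2891 F2040
G1 X100.7402 Y243.8656 F2040
G1 X74.6105 Y46.5081 F2040
G1 X48.5978 Y146.2628 F2040
M5
G0 X32.5459 Y249.4643
M4 S507
G1 X62.4503 Y249.4643 F2040
G1 X62.4503 Y138.4357 F2040
G1 X32.5459 Y138.4357 F2040
G1 X32.5459 Y249.4643 F2040
M5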